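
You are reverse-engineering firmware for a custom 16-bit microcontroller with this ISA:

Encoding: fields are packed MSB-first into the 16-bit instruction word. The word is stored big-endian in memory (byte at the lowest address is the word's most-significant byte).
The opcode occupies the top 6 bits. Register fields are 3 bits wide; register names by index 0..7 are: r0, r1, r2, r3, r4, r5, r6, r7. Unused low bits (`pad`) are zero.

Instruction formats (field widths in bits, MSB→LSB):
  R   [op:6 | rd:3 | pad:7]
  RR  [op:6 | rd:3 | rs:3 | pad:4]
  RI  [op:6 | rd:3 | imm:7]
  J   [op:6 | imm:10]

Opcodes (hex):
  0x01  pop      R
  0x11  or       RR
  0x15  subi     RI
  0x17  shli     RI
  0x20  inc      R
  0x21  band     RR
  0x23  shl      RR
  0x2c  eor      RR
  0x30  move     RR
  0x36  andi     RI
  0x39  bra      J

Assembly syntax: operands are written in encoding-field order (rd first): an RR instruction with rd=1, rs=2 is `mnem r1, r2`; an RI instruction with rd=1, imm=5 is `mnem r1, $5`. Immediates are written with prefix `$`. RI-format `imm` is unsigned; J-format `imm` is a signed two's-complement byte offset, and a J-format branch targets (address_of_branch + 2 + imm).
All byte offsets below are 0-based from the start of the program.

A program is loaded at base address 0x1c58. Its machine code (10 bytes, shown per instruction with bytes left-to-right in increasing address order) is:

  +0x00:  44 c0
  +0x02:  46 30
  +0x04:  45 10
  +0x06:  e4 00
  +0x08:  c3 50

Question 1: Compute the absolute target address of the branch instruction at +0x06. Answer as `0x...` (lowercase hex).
@+06  big-endian(e4 00) = 0xe400
  opcode bits[15:10]=0x39: bra/J
  imm@[9:0]=0x0 ⇒ $0
  target = base 0x1c58 + off 0x06 + 2 + imm 0 = 0x1c60

0x1c60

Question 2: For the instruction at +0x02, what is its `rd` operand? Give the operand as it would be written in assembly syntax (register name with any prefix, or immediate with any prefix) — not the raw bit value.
r4

[02] 46 30 → 0x4630
  opcode bits[15:10]=0x11: or/RR
  rd@[9:7]=0x4 ⇒ r4
  rs@[6:4]=0x3 ⇒ r3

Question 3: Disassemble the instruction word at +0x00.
or r1, r4

+0x00: 44 c0 ⇒ word 0x44c0 (big)
  opcode bits[15:10]=0x11: or/RR
  rd: (w>>7)&0x7=0x1 → r1
  rs: (w>>4)&0x7=0x4 → r4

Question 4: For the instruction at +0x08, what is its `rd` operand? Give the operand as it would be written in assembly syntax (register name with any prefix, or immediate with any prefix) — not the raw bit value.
@+08  big-endian(c3 50) = 0xc350
  opcode bits[15:10]=0x30: move/RR
  [9:7] rd=6 = r6
  [6:4] rs=5 = r5

r6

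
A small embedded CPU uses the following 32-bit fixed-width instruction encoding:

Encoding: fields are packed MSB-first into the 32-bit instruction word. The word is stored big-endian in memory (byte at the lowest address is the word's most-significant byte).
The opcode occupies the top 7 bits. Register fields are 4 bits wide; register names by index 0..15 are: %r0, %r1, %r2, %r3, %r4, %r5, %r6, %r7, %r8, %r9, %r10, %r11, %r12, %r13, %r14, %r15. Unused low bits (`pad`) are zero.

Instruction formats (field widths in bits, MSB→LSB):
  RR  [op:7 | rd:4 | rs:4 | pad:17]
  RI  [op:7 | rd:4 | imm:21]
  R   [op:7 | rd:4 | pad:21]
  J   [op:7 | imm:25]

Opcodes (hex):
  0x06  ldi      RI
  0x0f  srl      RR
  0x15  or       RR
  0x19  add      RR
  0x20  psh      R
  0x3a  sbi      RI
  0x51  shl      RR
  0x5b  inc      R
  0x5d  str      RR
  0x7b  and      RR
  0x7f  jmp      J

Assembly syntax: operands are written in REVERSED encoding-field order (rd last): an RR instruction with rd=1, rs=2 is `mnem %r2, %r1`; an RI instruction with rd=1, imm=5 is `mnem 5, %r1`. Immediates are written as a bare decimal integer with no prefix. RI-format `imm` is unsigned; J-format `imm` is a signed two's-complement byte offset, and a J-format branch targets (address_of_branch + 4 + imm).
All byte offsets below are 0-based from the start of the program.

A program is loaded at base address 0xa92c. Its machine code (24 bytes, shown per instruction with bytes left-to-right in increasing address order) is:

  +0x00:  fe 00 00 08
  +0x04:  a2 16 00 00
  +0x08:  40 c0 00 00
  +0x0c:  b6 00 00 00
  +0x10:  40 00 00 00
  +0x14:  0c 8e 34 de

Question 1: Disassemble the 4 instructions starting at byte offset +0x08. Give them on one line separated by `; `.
@+08  big-endian(40 c0 00 00) = 0x40c00000
  opcode bits[31:25]=0x20: psh/R
  [24:21] rd=6 = %r6
@+0c  big-endian(b6 00 00 00) = 0xb6000000
  opcode bits[31:25]=0x5b: inc/R
  [24:21] rd=0 = %r0
@+10  big-endian(40 00 00 00) = 0x40000000
  opcode bits[31:25]=0x20: psh/R
  [24:21] rd=0 = %r0
@+14  big-endian(0c 8e 34 de) = 0x0c8e34de
  opcode bits[31:25]=0x6: ldi/RI
  [24:21] rd=4 = %r4
  [20:0] imm=931038 = 931038

psh %r6; inc %r0; psh %r0; ldi 931038, %r4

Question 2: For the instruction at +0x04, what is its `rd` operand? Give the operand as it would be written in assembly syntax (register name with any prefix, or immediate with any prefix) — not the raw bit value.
[04] a2 16 00 00 → 0xa2160000
  opcode bits[31:25]=0x51: shl/RR
  rd@[24:21]=0x0 ⇒ %r0
  rs@[20:17]=0xb ⇒ %r11

%r0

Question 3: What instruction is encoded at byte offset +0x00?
jmp 8

+0x00: fe 00 00 08 ⇒ word 0xfe000008 (big)
  opcode bits[31:25]=0x7f: jmp/J
  imm: (w>>0)&0x1ffffff=0x8 → 8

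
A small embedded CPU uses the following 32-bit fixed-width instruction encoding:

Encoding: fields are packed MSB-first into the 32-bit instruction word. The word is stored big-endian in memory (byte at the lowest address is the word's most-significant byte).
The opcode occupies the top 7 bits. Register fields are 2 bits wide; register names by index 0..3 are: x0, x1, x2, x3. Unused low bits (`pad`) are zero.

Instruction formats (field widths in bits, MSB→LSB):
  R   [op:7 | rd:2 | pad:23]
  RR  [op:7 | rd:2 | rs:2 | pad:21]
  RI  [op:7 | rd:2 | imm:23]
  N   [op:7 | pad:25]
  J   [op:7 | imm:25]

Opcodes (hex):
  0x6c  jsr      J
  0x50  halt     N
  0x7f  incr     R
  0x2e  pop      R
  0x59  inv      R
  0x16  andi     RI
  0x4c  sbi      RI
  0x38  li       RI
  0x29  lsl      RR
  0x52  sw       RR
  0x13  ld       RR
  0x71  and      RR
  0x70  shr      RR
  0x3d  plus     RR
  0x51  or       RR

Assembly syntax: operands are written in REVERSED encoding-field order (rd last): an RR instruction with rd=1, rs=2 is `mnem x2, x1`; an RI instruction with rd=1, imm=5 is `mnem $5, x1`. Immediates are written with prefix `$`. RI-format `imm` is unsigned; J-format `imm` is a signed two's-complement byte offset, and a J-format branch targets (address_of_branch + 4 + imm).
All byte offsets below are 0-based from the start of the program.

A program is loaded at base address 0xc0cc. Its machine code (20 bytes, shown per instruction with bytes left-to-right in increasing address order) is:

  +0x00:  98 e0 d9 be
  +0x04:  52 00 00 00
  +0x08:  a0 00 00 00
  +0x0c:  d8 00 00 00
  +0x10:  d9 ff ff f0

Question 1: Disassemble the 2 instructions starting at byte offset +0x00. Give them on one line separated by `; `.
sbi $6347198, x1; lsl x0, x0

+0x00: 98 e0 d9 be ⇒ word 0x98e0d9be (big)
  op=0x98e0d9be>>25=0x4c ⇒ sbi (RI)
  [24:23] rd=1 = x1
  [22:0] imm=6347198 = $6347198
+0x04: 52 00 00 00 ⇒ word 0x52000000 (big)
  op=0x52000000>>25=0x29 ⇒ lsl (RR)
  [24:23] rd=0 = x0
  [22:21] rs=0 = x0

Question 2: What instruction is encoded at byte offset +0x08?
halt

+0x08: a0 00 00 00 ⇒ word 0xa0000000 (big)
  op=0xa0000000>>25=0x50 ⇒ halt (N)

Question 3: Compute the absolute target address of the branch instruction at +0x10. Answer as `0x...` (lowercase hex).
[10] d9 ff ff f0 → 0xd9fffff0
  op=0xd9fffff0>>25=0x6c ⇒ jsr (J)
  imm: (w>>0)&0x1ffffff=0x1fffff0 (s25→-16) → $-16
  target = base 0xc0cc + off 0x10 + 4 + imm -16 = 0xc0d0

0xc0d0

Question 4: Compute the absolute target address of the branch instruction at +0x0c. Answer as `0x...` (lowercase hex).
[0c] d8 00 00 00 → 0xd8000000
  op=0xd8000000>>25=0x6c ⇒ jsr (J)
  imm@[24:0]=0x0 ⇒ $0
  target = base 0xc0cc + off 0x0c + 4 + imm 0 = 0xc0dc

0xc0dc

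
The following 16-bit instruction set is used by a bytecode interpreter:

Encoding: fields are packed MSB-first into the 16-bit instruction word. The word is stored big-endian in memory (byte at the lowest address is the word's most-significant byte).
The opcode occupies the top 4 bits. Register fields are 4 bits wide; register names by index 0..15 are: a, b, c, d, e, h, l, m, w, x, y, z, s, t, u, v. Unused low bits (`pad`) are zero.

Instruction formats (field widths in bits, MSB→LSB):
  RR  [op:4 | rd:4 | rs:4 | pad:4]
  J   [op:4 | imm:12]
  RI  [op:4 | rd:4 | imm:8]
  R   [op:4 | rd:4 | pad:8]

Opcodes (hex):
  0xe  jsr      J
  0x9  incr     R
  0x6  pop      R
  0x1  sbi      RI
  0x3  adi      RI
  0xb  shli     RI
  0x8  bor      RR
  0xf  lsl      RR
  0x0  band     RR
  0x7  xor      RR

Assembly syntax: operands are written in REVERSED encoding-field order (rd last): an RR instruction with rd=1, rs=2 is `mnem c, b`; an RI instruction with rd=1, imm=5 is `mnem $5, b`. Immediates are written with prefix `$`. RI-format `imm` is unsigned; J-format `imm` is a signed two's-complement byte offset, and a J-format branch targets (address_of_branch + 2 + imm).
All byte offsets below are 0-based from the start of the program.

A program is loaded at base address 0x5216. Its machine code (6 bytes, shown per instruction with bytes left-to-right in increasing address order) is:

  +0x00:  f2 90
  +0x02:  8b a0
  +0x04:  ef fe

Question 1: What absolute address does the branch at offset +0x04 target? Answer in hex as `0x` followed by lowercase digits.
[04] ef fe → 0xeffe
  opcode bits[15:12]=0xe: jsr/J
  imm@[11:0]=0xffe (s12→-2) ⇒ $-2
  target = base 0x5216 + off 0x04 + 2 + imm -2 = 0x521a

0x521a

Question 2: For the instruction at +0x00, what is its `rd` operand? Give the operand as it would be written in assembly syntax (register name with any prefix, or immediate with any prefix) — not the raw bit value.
off 0x00: read f2 90 as big → 0xf290
  opcode bits[15:12]=0xf: lsl/RR
  [11:8] rd=2 = c
  [7:4] rs=9 = x

c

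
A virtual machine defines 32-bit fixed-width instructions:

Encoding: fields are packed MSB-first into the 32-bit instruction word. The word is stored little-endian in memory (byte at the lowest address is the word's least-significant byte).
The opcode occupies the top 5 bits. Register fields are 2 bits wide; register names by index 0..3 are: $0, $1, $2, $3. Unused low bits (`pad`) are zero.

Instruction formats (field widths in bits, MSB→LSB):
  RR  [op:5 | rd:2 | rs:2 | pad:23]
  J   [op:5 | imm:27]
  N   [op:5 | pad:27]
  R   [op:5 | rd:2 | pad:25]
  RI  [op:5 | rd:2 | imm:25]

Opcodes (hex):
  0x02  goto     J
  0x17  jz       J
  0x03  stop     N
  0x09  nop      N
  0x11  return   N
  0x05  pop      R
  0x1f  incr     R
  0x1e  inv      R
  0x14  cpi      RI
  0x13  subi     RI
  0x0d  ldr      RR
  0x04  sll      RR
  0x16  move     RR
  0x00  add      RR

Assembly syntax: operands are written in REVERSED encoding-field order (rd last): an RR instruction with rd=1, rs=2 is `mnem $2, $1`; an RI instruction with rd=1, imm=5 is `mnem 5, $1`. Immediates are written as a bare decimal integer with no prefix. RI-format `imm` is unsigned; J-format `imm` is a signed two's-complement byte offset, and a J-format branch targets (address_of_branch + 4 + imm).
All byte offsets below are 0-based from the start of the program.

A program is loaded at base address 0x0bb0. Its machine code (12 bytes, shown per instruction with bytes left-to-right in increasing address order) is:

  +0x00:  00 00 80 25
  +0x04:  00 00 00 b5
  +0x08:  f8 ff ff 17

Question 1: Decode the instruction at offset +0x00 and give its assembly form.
+0x00: 00 00 80 25 ⇒ word 0x25800000 (little)
  op=0x25800000>>27=0x4 ⇒ sll (RR)
  rd: (w>>25)&0x3=0x2 → $2
  rs: (w>>23)&0x3=0x3 → $3

sll $3, $2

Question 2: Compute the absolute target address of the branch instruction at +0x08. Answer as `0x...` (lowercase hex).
0x0bb4

+0x08: f8 ff ff 17 ⇒ word 0x17fffff8 (little)
  opcode bits[31:27]=0x2: goto/J
  imm@[26:0]=0x7fffff8 (s27→-8) ⇒ -8
  target = base 0x0bb0 + off 0x08 + 4 + imm -8 = 0x0bb4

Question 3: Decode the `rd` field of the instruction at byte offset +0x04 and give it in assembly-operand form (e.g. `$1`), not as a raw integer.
$2

off 0x04: read 00 00 00 b5 as little → 0xb5000000
  top 5b → 0x16 → move [RR]
  rd: (w>>25)&0x3=0x2 → $2
  rs: (w>>23)&0x3=0x2 → $2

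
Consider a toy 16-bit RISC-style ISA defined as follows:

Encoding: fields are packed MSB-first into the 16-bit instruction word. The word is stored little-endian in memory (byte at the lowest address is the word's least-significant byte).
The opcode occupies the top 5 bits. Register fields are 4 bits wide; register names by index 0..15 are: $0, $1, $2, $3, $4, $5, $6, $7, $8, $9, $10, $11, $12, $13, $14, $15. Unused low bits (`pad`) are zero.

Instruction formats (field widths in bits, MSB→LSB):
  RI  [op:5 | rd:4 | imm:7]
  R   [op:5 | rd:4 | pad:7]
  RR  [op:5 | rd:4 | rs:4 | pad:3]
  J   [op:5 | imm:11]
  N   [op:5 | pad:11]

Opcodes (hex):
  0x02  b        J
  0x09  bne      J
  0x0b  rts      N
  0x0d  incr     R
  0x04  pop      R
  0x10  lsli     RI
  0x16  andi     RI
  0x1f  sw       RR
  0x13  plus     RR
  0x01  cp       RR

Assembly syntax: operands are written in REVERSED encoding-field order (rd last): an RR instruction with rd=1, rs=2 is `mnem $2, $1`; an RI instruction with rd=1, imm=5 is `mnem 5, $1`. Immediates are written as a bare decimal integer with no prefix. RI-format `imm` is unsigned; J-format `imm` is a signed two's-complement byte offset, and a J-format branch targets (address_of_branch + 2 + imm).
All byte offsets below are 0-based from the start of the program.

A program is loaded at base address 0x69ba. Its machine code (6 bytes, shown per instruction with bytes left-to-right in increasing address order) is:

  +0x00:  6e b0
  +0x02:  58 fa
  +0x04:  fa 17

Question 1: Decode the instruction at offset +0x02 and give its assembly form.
off 0x02: read 58 fa as little → 0xfa58
  top 5b → 0x1f → sw [RR]
  [10:7] rd=4 = $4
  [6:3] rs=11 = $11

sw $11, $4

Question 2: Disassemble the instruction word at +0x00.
andi 110, $0

+0x00: 6e b0 ⇒ word 0xb06e (little)
  top 5b → 0x16 → andi [RI]
  [10:7] rd=0 = $0
  [6:0] imm=110 = 110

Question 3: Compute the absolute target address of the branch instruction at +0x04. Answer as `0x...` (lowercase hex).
off 0x04: read fa 17 as little → 0x17fa
  top 5b → 0x2 → b [J]
  imm@[10:0]=0x7fa (s11→-6) ⇒ -6
  target = base 0x69ba + off 0x04 + 2 + imm -6 = 0x69ba

0x69ba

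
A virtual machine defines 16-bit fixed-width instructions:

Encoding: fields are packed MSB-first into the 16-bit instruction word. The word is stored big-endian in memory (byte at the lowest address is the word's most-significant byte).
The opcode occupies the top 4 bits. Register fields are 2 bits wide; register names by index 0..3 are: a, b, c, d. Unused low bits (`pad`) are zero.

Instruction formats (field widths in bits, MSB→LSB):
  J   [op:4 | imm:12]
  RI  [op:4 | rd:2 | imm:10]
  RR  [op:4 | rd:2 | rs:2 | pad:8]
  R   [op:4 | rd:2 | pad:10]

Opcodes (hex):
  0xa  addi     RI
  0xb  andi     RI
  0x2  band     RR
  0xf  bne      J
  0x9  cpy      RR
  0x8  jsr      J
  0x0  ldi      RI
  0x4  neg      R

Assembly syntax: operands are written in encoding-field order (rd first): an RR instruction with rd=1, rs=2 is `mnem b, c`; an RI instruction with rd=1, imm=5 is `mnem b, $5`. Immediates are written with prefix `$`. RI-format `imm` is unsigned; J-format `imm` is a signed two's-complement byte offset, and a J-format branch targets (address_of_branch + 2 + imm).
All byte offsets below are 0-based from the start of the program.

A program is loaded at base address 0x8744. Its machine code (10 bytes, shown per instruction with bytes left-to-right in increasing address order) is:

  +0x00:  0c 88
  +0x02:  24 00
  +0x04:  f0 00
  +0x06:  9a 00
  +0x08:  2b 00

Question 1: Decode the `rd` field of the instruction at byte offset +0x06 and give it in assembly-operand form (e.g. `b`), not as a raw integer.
c

[06] 9a 00 → 0x9a00
  top 4b → 0x9 → cpy [RR]
  rd: (w>>10)&0x3=0x2 → c
  rs: (w>>8)&0x3=0x2 → c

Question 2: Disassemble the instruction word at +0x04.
[04] f0 00 → 0xf000
  opcode bits[15:12]=0xf: bne/J
  imm@[11:0]=0x0 ⇒ $0

bne $0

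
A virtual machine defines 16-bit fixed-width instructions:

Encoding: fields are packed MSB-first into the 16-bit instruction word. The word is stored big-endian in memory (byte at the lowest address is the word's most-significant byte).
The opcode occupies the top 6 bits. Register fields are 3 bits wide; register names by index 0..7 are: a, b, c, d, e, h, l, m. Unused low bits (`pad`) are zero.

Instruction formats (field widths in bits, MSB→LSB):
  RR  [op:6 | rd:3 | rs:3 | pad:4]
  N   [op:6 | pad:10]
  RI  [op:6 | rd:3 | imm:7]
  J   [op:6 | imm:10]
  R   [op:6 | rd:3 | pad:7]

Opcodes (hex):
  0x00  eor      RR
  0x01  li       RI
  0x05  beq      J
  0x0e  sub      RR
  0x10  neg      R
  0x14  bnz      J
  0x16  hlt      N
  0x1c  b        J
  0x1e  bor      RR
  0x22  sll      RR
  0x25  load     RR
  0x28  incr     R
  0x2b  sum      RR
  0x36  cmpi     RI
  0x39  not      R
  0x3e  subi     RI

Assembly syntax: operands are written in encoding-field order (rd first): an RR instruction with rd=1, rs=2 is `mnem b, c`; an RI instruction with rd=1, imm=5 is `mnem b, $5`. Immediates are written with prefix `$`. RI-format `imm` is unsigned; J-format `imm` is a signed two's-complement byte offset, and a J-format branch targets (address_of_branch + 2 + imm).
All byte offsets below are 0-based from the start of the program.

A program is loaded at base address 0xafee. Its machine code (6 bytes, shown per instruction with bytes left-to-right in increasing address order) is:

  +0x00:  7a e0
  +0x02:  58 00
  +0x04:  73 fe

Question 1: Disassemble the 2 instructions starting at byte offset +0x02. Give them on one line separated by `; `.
hlt; b $-2

@+02  big-endian(58 00) = 0x5800
  op=0x5800>>10=0x16 ⇒ hlt (N)
@+04  big-endian(73 fe) = 0x73fe
  op=0x73fe>>10=0x1c ⇒ b (J)
  imm: (w>>0)&0x3ff=0x3fe (s10→-2) → $-2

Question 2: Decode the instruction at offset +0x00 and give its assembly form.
+0x00: 7a e0 ⇒ word 0x7ae0 (big)
  op=0x7ae0>>10=0x1e ⇒ bor (RR)
  [9:7] rd=5 = h
  [6:4] rs=6 = l

bor h, l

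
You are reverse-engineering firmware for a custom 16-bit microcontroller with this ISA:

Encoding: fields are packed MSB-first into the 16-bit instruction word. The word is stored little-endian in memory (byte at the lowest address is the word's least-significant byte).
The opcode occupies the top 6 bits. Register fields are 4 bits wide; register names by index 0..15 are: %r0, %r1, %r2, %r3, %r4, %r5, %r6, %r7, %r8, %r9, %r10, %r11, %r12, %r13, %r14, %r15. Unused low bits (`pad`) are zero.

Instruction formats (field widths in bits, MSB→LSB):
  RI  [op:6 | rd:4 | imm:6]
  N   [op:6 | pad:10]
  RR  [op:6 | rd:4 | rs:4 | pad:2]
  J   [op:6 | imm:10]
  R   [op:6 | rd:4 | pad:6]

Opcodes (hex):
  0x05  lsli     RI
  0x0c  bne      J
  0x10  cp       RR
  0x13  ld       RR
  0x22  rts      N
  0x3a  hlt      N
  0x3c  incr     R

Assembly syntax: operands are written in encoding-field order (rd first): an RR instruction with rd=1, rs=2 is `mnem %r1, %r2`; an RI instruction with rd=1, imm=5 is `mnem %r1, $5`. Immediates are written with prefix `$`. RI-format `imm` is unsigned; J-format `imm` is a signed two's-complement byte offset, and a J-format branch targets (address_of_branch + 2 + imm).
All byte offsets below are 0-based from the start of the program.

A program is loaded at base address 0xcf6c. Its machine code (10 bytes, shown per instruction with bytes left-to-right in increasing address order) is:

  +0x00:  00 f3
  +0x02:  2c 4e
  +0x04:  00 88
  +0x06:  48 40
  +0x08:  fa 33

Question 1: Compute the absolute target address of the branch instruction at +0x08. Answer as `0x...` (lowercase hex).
0xcf70

@+08  little-endian(fa 33) = 0x33fa
  top 6b → 0xc → bne [J]
  imm@[9:0]=0x3fa (s10→-6) ⇒ $-6
  target = base 0xcf6c + off 0x08 + 2 + imm -6 = 0xcf70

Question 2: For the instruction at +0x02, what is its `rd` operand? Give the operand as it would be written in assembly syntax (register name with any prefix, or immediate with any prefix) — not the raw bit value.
+0x02: 2c 4e ⇒ word 0x4e2c (little)
  opcode bits[15:10]=0x13: ld/RR
  [9:6] rd=8 = %r8
  [5:2] rs=11 = %r11

%r8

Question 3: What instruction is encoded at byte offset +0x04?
[04] 00 88 → 0x8800
  op=0x8800>>10=0x22 ⇒ rts (N)

rts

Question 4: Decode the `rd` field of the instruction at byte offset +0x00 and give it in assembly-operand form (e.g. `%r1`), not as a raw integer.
+0x00: 00 f3 ⇒ word 0xf300 (little)
  top 6b → 0x3c → incr [R]
  [9:6] rd=12 = %r12

%r12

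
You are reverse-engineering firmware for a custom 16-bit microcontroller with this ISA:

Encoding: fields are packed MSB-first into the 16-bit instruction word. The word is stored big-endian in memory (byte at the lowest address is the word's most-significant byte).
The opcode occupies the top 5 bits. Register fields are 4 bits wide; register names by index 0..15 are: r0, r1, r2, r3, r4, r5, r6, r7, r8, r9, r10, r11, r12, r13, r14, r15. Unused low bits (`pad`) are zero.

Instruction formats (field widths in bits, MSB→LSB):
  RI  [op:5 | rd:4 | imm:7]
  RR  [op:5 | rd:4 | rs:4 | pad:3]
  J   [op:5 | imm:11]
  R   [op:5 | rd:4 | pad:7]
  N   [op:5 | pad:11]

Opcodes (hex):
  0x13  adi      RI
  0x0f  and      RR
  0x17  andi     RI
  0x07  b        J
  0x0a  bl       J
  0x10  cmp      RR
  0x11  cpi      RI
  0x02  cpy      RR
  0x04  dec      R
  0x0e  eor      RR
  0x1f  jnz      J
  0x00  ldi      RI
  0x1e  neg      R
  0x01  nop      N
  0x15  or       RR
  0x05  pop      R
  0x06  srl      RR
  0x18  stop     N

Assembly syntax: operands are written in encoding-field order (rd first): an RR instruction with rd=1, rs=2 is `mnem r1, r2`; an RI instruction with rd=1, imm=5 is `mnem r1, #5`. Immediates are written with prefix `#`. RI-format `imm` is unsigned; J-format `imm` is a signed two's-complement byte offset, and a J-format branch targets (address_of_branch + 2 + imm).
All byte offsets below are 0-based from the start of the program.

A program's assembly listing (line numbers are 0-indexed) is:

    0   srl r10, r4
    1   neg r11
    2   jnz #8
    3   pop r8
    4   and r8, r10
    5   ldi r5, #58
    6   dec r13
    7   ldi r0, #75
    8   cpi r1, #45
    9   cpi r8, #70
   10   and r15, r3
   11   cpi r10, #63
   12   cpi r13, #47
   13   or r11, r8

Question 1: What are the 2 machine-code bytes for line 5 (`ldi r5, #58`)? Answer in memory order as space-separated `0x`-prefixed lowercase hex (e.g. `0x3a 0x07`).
0x02 0xba

L5: ldi op=0x0:5|rd=5:4|imm=58:7 ⇒ 0x02ba ⇒ big 02 ba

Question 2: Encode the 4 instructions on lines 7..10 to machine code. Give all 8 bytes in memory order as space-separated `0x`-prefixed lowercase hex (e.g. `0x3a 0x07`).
0x00 0x4b 0x88 0xad 0x8c 0x46 0x7f 0x98

line 7 (ldi): pack op=0x0:5|rd=0:4|imm=75:7 = 0x004b; big→ 00 4b
line 8 (cpi): pack op=0x11:5|rd=1:4|imm=45:7 = 0x88ad; big→ 88 ad
line 9 (cpi): pack op=0x11:5|rd=8:4|imm=70:7 = 0x8c46; big→ 8c 46
line 10 (and): pack op=0xf:5|rd=15:4|rs=3:4|pad=0:3 = 0x7f98; big→ 7f 98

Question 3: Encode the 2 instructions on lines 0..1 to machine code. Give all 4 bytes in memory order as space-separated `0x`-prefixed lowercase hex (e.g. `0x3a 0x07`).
0. srl fields op=0x6:5|rd=10:4|rs=4:4|pad=0:3 → word 3520h → 35 20
1. neg fields op=0x1e:5|rd=11:4|pad=0:7 → word f580h → f5 80

0x35 0x20 0xf5 0x80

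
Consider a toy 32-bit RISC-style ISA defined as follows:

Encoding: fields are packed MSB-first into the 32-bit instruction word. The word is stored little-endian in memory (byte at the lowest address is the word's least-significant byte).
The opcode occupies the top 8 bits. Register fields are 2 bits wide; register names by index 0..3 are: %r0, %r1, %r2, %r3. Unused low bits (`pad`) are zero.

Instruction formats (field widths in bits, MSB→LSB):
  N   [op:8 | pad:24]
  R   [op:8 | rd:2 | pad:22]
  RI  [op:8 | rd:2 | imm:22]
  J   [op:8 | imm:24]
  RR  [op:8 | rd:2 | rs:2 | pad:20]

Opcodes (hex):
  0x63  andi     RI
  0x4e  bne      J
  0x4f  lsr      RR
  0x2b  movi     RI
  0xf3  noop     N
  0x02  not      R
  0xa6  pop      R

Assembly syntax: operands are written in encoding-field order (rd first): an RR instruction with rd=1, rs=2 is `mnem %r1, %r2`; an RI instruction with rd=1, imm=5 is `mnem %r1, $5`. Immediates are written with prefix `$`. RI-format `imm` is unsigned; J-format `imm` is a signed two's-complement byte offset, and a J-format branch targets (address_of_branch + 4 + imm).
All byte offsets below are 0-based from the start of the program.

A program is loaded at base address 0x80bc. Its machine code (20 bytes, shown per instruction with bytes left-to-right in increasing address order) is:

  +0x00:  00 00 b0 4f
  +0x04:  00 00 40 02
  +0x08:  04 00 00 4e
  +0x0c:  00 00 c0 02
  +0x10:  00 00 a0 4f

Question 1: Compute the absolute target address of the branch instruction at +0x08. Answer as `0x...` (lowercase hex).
+0x08: 04 00 00 4e ⇒ word 0x4e000004 (little)
  opcode bits[31:24]=0x4e: bne/J
  imm: (w>>0)&0xffffff=0x4 → $4
  target = base 0x80bc + off 0x08 + 4 + imm 4 = 0x80cc

0x80cc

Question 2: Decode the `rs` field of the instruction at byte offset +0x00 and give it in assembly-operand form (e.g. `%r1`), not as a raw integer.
%r3

@+00  little-endian(00 00 b0 4f) = 0x4fb00000
  opcode bits[31:24]=0x4f: lsr/RR
  [23:22] rd=2 = %r2
  [21:20] rs=3 = %r3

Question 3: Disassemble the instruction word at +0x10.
@+10  little-endian(00 00 a0 4f) = 0x4fa00000
  op=0x4fa00000>>24=0x4f ⇒ lsr (RR)
  rd@[23:22]=0x2 ⇒ %r2
  rs@[21:20]=0x2 ⇒ %r2

lsr %r2, %r2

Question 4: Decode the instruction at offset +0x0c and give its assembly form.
not %r3

off 0x0c: read 00 00 c0 02 as little → 0x02c00000
  top 8b → 0x2 → not [R]
  rd: (w>>22)&0x3=0x3 → %r3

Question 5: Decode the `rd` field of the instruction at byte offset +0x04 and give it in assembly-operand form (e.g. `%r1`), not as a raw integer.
%r1

off 0x04: read 00 00 40 02 as little → 0x02400000
  op=0x02400000>>24=0x2 ⇒ not (R)
  rd@[23:22]=0x1 ⇒ %r1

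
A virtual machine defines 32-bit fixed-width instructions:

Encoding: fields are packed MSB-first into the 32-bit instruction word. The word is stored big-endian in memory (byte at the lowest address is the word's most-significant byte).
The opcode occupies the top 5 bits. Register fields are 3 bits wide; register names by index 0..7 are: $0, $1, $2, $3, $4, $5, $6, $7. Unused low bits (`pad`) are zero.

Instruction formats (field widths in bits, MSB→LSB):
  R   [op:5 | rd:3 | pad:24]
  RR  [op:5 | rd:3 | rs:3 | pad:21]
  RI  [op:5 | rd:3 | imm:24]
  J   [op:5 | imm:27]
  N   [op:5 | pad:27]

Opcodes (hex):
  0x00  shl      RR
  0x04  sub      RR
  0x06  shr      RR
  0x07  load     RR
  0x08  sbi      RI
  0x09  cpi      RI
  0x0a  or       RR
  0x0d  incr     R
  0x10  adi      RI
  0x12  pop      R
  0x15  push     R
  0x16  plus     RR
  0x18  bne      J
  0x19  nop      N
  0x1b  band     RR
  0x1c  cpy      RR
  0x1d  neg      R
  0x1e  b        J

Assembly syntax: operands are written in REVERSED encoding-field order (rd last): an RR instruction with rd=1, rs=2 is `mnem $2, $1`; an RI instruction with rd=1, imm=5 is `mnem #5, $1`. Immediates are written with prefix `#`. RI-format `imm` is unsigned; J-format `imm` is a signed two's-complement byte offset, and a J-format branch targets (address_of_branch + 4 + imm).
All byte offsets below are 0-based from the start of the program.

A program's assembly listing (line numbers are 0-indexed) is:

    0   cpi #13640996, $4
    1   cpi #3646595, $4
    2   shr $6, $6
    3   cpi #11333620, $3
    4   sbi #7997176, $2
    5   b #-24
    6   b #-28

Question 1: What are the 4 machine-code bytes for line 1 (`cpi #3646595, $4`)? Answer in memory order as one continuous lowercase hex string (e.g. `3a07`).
L1: cpi op=0x9:5|rd=4:3|imm=3646595:24 ⇒ 0x4c37a483 ⇒ big 4c 37 a4 83

4c37a483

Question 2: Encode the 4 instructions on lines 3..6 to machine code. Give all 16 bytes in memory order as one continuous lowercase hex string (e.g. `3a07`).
4baceff4427a06f8f7ffffe8f7ffffe4

line 3 (cpi): pack op=0x9:5|rd=3:3|imm=11333620:24 = 0x4baceff4; big→ 4b ac ef f4
line 4 (sbi): pack op=0x8:5|rd=2:3|imm=7997176:24 = 0x427a06f8; big→ 42 7a 06 f8
line 5 (b): pack op=0x1e:5|imm=-24:27 = 0xf7ffffe8; big→ f7 ff ff e8
line 6 (b): pack op=0x1e:5|imm=-28:27 = 0xf7ffffe4; big→ f7 ff ff e4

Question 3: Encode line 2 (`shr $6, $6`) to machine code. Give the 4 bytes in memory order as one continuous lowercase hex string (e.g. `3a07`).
36c00000

line 2 (shr): pack op=0x6:5|rd=6:3|rs=6:3|pad=0:21 = 0x36c00000; big→ 36 c0 00 00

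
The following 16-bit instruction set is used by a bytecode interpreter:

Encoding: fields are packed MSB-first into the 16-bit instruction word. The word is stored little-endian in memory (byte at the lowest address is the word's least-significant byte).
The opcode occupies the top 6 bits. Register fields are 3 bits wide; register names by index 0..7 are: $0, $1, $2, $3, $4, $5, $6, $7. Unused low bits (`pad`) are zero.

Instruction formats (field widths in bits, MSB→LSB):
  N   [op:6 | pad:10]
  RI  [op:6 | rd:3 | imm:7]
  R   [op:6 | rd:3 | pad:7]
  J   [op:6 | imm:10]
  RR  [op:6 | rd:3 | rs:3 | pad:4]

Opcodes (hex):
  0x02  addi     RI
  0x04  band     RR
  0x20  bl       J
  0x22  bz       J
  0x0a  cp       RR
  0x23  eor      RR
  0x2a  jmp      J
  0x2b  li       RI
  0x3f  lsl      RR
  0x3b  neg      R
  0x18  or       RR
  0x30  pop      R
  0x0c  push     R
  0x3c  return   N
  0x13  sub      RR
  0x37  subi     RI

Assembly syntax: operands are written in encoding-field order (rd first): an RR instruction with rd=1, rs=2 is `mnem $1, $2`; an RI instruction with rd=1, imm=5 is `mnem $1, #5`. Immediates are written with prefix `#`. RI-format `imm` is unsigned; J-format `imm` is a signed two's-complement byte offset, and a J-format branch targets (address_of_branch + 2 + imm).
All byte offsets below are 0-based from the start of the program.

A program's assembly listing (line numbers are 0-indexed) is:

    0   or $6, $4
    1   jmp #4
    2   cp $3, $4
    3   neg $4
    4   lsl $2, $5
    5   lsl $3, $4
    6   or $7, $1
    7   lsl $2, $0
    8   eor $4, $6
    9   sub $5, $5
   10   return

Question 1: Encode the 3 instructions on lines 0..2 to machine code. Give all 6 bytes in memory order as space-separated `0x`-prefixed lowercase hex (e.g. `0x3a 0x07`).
0x40 0x63 0x04 0xa8 0xc0 0x29

0. or fields op=0x18:6|rd=6:3|rs=4:3|pad=0:4 → word 6340h → 40 63
1. jmp fields op=0x2a:6|imm=4:10 → word a804h → 04 a8
2. cp fields op=0xa:6|rd=3:3|rs=4:3|pad=0:4 → word 29c0h → c0 29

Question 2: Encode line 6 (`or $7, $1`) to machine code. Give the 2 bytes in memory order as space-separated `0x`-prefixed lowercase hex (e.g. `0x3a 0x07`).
0x90 0x63

line 6 (or): pack op=0x18:6|rd=7:3|rs=1:3|pad=0:4 = 0x6390; little→ 90 63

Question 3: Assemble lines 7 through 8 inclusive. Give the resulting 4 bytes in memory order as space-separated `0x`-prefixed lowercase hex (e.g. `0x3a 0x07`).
0x00 0xfd 0x60 0x8e

7. lsl fields op=0x3f:6|rd=2:3|rs=0:3|pad=0:4 → word fd00h → 00 fd
8. eor fields op=0x23:6|rd=4:3|rs=6:3|pad=0:4 → word 8e60h → 60 8e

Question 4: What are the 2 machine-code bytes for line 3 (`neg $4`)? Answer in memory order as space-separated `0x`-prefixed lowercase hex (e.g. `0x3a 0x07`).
0x00 0xee

3. neg fields op=0x3b:6|rd=4:3|pad=0:7 → word ee00h → 00 ee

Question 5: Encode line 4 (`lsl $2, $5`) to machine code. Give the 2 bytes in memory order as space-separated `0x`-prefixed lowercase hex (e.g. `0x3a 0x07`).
L4: lsl op=0x3f:6|rd=2:3|rs=5:3|pad=0:4 ⇒ 0xfd50 ⇒ little 50 fd

0x50 0xfd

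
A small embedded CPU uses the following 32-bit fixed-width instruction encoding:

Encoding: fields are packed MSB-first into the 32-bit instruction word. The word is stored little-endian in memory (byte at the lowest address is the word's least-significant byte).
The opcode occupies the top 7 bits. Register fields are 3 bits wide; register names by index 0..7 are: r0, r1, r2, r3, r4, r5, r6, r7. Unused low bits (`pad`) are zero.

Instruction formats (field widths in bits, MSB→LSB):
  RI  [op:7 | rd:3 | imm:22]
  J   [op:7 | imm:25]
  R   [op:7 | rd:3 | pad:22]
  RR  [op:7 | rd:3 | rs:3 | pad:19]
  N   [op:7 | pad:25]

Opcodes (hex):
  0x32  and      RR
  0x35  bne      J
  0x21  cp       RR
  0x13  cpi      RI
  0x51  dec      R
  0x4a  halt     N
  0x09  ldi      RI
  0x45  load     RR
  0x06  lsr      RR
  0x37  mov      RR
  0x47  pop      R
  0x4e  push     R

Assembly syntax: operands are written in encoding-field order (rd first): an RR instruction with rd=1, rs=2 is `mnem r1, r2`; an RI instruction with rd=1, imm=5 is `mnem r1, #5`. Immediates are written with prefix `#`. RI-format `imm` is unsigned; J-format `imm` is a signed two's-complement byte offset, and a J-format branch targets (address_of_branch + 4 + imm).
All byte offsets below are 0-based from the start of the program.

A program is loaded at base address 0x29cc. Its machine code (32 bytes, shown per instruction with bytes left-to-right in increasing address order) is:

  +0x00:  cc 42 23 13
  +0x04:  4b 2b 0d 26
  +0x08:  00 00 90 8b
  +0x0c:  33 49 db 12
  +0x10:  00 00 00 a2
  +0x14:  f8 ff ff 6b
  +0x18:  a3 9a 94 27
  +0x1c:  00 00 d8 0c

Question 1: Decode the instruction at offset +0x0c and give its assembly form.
+0x0c: 33 49 db 12 ⇒ word 0x12db4933 (little)
  opcode bits[31:25]=0x9: ldi/RI
  [24:22] rd=3 = r3
  [21:0] imm=1788211 = #1788211

ldi r3, #1788211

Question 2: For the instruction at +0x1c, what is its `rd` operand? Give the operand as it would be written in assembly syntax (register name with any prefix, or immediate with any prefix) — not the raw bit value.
r3

off 0x1c: read 00 00 d8 0c as little → 0x0cd80000
  top 7b → 0x6 → lsr [RR]
  rd@[24:22]=0x3 ⇒ r3
  rs@[21:19]=0x3 ⇒ r3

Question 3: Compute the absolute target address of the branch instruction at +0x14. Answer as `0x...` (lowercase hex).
off 0x14: read f8 ff ff 6b as little → 0x6bfffff8
  top 7b → 0x35 → bne [J]
  imm@[24:0]=0x1fffff8 (s25→-8) ⇒ #-8
  target = base 0x29cc + off 0x14 + 4 + imm -8 = 0x29dc

0x29dc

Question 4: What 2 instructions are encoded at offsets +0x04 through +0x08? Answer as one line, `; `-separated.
+0x04: 4b 2b 0d 26 ⇒ word 0x260d2b4b (little)
  opcode bits[31:25]=0x13: cpi/RI
  rd: (w>>22)&0x7=0x0 → r0
  imm: (w>>0)&0x3fffff=0xd2b4b → #863051
+0x08: 00 00 90 8b ⇒ word 0x8b900000 (little)
  opcode bits[31:25]=0x45: load/RR
  rd: (w>>22)&0x7=0x6 → r6
  rs: (w>>19)&0x7=0x2 → r2

cpi r0, #863051; load r6, r2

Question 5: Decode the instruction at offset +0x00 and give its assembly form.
@+00  little-endian(cc 42 23 13) = 0x132342cc
  op=0x132342cc>>25=0x9 ⇒ ldi (RI)
  [24:22] rd=4 = r4
  [21:0] imm=2310860 = #2310860

ldi r4, #2310860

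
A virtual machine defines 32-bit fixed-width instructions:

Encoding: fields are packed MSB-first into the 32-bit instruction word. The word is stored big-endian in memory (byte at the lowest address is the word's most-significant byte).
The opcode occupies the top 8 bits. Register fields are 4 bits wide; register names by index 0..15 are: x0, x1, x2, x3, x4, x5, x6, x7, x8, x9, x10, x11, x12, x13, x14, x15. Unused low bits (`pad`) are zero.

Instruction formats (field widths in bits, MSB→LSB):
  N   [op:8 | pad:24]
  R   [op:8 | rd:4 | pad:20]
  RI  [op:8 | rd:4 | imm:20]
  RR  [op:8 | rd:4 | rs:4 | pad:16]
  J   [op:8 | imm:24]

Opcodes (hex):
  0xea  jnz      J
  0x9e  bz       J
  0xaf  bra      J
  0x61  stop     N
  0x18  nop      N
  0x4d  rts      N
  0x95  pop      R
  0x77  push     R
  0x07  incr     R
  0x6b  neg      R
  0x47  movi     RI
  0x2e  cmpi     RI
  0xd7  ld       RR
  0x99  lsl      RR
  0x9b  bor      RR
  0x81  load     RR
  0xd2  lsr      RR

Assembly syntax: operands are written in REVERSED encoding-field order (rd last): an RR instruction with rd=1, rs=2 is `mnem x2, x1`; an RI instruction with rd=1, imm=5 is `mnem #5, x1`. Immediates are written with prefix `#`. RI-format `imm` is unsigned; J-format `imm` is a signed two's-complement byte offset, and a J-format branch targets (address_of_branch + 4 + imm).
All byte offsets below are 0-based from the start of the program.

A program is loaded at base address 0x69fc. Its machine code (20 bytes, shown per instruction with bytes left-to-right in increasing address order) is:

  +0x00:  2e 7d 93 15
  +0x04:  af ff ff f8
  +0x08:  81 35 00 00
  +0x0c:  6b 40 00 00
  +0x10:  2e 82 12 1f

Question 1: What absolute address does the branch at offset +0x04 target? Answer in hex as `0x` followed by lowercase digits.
off 0x04: read af ff ff f8 as big → 0xaffffff8
  op=0xaffffff8>>24=0xaf ⇒ bra (J)
  imm@[23:0]=0xfffff8 (s24→-8) ⇒ #-8
  target = base 0x69fc + off 0x04 + 4 + imm -8 = 0x69fc

0x69fc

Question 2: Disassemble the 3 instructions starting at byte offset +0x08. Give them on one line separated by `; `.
@+08  big-endian(81 35 00 00) = 0x81350000
  opcode bits[31:24]=0x81: load/RR
  rd: (w>>20)&0xf=0x3 → x3
  rs: (w>>16)&0xf=0x5 → x5
@+0c  big-endian(6b 40 00 00) = 0x6b400000
  opcode bits[31:24]=0x6b: neg/R
  rd: (w>>20)&0xf=0x4 → x4
@+10  big-endian(2e 82 12 1f) = 0x2e82121f
  opcode bits[31:24]=0x2e: cmpi/RI
  rd: (w>>20)&0xf=0x8 → x8
  imm: (w>>0)&0xfffff=0x2121f → #135711

load x5, x3; neg x4; cmpi #135711, x8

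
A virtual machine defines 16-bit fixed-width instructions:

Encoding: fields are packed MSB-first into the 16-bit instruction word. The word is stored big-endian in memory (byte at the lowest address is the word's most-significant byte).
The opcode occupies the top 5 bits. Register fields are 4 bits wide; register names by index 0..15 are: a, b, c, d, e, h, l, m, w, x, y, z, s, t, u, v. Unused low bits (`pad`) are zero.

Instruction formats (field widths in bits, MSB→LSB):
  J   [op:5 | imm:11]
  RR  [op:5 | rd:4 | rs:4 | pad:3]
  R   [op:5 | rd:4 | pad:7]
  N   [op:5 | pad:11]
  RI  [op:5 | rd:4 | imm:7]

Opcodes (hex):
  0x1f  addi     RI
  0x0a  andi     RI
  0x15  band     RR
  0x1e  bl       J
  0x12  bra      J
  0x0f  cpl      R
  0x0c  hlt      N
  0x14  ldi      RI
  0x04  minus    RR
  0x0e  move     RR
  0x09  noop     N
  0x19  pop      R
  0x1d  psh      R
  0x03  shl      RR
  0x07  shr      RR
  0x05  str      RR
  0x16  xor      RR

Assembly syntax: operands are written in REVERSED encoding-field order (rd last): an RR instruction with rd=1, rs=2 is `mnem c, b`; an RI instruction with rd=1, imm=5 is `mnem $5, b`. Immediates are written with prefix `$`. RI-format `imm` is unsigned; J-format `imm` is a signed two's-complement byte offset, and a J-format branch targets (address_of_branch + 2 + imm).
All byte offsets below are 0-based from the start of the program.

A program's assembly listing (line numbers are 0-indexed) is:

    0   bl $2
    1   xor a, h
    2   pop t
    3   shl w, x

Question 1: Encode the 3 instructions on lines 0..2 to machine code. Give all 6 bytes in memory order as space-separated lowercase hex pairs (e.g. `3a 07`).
L0: bl op=0x1e:5|imm=2:11 ⇒ 0xf002 ⇒ big f0 02
L1: xor op=0x16:5|rd=5:4|rs=0:4|pad=0:3 ⇒ 0xb280 ⇒ big b2 80
L2: pop op=0x19:5|rd=13:4|pad=0:7 ⇒ 0xce80 ⇒ big ce 80

f0 02 b2 80 ce 80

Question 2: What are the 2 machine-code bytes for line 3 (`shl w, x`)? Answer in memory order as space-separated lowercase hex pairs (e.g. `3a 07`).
1c c0

L3: shl op=0x3:5|rd=9:4|rs=8:4|pad=0:3 ⇒ 0x1cc0 ⇒ big 1c c0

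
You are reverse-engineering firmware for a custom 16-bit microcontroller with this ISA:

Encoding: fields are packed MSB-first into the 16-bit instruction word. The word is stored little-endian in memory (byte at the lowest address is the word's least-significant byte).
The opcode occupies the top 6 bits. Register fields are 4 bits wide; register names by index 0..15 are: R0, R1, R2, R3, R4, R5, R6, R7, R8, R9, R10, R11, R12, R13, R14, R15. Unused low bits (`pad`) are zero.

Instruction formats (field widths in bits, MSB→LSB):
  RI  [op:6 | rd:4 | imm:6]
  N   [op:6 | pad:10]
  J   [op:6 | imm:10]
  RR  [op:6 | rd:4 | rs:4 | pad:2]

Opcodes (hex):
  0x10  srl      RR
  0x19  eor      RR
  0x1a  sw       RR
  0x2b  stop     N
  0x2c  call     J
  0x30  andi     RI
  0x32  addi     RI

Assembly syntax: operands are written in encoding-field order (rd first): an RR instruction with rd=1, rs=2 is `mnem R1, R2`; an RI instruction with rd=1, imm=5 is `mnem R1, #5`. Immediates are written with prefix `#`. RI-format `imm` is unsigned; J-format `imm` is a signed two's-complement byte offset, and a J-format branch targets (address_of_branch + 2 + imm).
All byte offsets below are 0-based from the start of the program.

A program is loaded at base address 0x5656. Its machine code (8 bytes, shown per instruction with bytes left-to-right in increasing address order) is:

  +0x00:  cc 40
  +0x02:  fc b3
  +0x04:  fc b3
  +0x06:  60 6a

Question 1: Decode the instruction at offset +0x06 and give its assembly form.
sw R9, R8

off 0x06: read 60 6a as little → 0x6a60
  top 6b → 0x1a → sw [RR]
  [9:6] rd=9 = R9
  [5:2] rs=8 = R8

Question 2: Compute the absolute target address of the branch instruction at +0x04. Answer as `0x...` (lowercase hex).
0x5658

off 0x04: read fc b3 as little → 0xb3fc
  top 6b → 0x2c → call [J]
  imm@[9:0]=0x3fc (s10→-4) ⇒ #-4
  target = base 0x5656 + off 0x04 + 2 + imm -4 = 0x5658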